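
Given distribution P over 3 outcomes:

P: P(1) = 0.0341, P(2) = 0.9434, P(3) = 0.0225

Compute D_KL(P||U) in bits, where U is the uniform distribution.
1.2163 bits

U(i) = 1/3 for all i

D_KL(P||U) = Σ P(x) log₂(P(x) / (1/3))
           = Σ P(x) log₂(P(x)) + log₂(3)
           = log₂(3) - H(P)

H(P) = -Σ P(x) log₂(P(x)):
  -P(1)·log₂(P(1)) = -(0.0341)·log₂(0.0341) = 0.16621
  -P(2)·log₂(P(2)) = -(0.9434)·log₂(0.9434) = 0.07930
  -P(3)·log₂(P(3)) = -(0.0225)·log₂(0.0225) = 0.12316
H(P) = 0.16621 + 0.07930 + 0.12316 = 0.36867 bits

log₂(3) = 1.58496 bits

D_KL(P||U) = 1.58496 - 0.36867 = 1.21629 ≈ 1.2163 bits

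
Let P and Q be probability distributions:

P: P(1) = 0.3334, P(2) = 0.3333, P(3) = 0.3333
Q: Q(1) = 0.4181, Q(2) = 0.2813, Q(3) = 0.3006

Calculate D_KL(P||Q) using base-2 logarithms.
0.0223 bits

D_KL(P||Q) = Σ P(x) log₂(P(x)/Q(x))

Computing term by term:
  P(1)·log₂(P(1)/Q(1)) = 0.3334·log₂(0.3334/0.4181) = -0.10889
  P(2)·log₂(P(2)/Q(2)) = 0.3333·log₂(0.3333/0.2813) = 0.08156
  P(3)·log₂(P(3)/Q(3)) = 0.3333·log₂(0.3333/0.3006) = 0.04965

D_KL(P||Q) = -0.10889 + 0.08156 + 0.04965 = 0.02232 ≈ 0.0223 bits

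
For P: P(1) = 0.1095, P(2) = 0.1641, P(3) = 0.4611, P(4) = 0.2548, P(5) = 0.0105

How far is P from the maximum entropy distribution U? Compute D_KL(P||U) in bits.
0.4580 bits

U(i) = 1/5 for all i

D_KL(P||U) = Σ P(x) log₂(P(x) / (1/5))
           = Σ P(x) log₂(P(x)) + log₂(5)
           = log₂(5) - H(P)

H(P) = -Σ P(x) log₂(P(x)):
  -P(1)·log₂(P(1)) = -(0.1095)·log₂(0.1095) = 0.34941
  -P(2)·log₂(P(2)) = -(0.1641)·log₂(0.1641) = 0.42787
  -P(3)·log₂(P(3)) = -(0.4611)·log₂(0.4611) = 0.51498
  -P(4)·log₂(P(4)) = -(0.2548)·log₂(0.2548) = 0.50261
  -P(5)·log₂(P(5)) = -(0.0105)·log₂(0.0105) = 0.06902
H(P) = 0.34941 + 0.42787 + 0.51498 + 0.50261 + 0.06902 = 1.86389 bits

log₂(5) = 2.32193 bits

D_KL(P||U) = 2.32193 - 1.86389 = 0.45804 ≈ 0.4580 bits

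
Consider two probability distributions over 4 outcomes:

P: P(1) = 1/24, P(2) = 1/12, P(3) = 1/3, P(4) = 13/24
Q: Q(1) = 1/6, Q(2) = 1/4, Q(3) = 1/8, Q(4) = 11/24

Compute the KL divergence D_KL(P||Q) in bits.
0.3868 bits

D_KL(P||Q) = Σ P(x) log₂(P(x)/Q(x))

Computing term by term:
  P(1)·log₂(P(1)/Q(1)) = (1/24)·log₂((1/24)/(1/6)) = -0.08333
  P(2)·log₂(P(2)/Q(2)) = (1/12)·log₂((1/12)/(1/4)) = -0.13208
  P(3)·log₂(P(3)/Q(3)) = (1/3)·log₂((1/3)/(1/8)) = 0.47168
  P(4)·log₂(P(4)/Q(4)) = (13/24)·log₂((13/24)/(11/24)) = 0.13055

D_KL(P||Q) = -0.08333 - 0.13208 + 0.47168 + 0.13055 = 0.38682 ≈ 0.3868 bits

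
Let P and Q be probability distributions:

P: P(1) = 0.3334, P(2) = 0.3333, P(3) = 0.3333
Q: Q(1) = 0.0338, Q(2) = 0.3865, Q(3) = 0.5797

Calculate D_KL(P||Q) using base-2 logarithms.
0.7636 bits

D_KL(P||Q) = Σ P(x) log₂(P(x)/Q(x))

Computing term by term:
  P(1)·log₂(P(1)/Q(1)) = 0.3334·log₂(0.3334/0.0338) = 1.10094
  P(2)·log₂(P(2)/Q(2)) = 0.3333·log₂(0.3333/0.3865) = -0.07121
  P(3)·log₂(P(3)/Q(3)) = 0.3333·log₂(0.3333/0.5797) = -0.26614

D_KL(P||Q) = 1.10094 - 0.07121 - 0.26614 = 0.76359 ≈ 0.7636 bits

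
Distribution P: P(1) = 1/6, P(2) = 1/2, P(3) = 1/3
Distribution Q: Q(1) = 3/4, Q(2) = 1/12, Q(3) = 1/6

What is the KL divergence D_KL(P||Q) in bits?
1.2642 bits

D_KL(P||Q) = Σ P(x) log₂(P(x)/Q(x))

Computing term by term:
  P(1)·log₂(P(1)/Q(1)) = (1/6)·log₂((1/6)/(3/4)) = -0.36165
  P(2)·log₂(P(2)/Q(2)) = (1/2)·log₂((1/2)/(1/12)) = 1.29248
  P(3)·log₂(P(3)/Q(3)) = (1/3)·log₂((1/3)/(1/6)) = 0.33333

D_KL(P||Q) = -0.36165 + 1.29248 + 0.33333 = 1.26416 ≈ 1.2642 bits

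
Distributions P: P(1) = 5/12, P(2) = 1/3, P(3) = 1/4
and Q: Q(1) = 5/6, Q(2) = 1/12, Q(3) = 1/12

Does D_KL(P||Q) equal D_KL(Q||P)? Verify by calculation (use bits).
D_KL(P||Q) = 0.6462 bits, D_KL(Q||P) = 0.5346 bits. No — D_KL(P||Q) ≠ D_KL(Q||P) for this pair.

D_KL(P||Q) = Σ P(x) log₂(P(x)/Q(x))

Computing term by term:
  P(1)·log₂(P(1)/Q(1)) = (5/12)·log₂((5/12)/(5/6)) = -0.41667
  P(2)·log₂(P(2)/Q(2)) = (1/3)·log₂((1/3)/(1/12)) = 0.66667
  P(3)·log₂(P(3)/Q(3)) = (1/4)·log₂((1/4)/(1/12)) = 0.39624

D_KL(P||Q) = -0.41667 + 0.66667 + 0.39624 = 0.64624 ≈ 0.6462 bits

D_KL(Q||P) = Σ Q(x) log₂(Q(x)/P(x))

Computing term by term:
  Q(1)·log₂(Q(1)/P(1)) = (5/6)·log₂((5/6)/(5/12)) = 0.83333
  Q(2)·log₂(Q(2)/P(2)) = (1/12)·log₂((1/12)/(1/3)) = -0.16667
  Q(3)·log₂(Q(3)/P(3)) = (1/12)·log₂((1/12)/(1/4)) = -0.13208

D_KL(Q||P) = 0.83333 - 0.16667 - 0.13208 = 0.53458 ≈ 0.5346 bits

These are NOT equal (difference: 0.1116 bits). KL divergence is asymmetric: D_KL(P||Q) ≠ D_KL(Q||P) in general.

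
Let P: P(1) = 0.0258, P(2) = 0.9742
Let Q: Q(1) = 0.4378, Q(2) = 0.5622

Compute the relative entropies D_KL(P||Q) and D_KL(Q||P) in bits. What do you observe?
D_KL(P||Q) = 0.6673 bits, D_KL(Q||P) = 1.3424 bits. The two directions give different values (D_KL(Q||P) exceeds D_KL(P||Q) by 0.6751 bits): KL divergence is asymmetric.

D_KL(P||Q) = Σ P(x) log₂(P(x)/Q(x))

Computing term by term:
  P(1)·log₂(P(1)/Q(1)) = 0.0258·log₂(0.0258/0.4378) = -0.10539
  P(2)·log₂(P(2)/Q(2)) = 0.9742·log₂(0.9742/0.5622) = 0.77267

D_KL(P||Q) = -0.10539 + 0.77267 = 0.66728 ≈ 0.6673 bits

D_KL(Q||P) = Σ Q(x) log₂(Q(x)/P(x))

Computing term by term:
  Q(1)·log₂(Q(1)/P(1)) = 0.4378·log₂(0.4378/0.0258) = 1.78834
  Q(2)·log₂(Q(2)/P(2)) = 0.5622·log₂(0.5622/0.9742) = -0.44590

D_KL(Q||P) = 1.78834 - 0.44590 = 1.34244 ≈ 1.3424 bits

These are NOT equal (difference: 0.6751 bits). KL divergence is asymmetric: D_KL(P||Q) ≠ D_KL(Q||P) in general.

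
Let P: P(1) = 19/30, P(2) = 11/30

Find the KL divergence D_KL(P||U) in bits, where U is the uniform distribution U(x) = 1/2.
0.0519 bits

U(i) = 1/2 for all i

D_KL(P||U) = Σ P(x) log₂(P(x) / (1/2))
           = Σ P(x) log₂(P(x)) + log₂(2)
           = log₂(2) - H(P)

H(P) = -Σ P(x) log₂(P(x)):
  -P(1)·log₂(P(1)) = -(19/30)·log₂(19/30) = 0.41734
  -P(2)·log₂(P(2)) = -(11/30)·log₂(11/30) = 0.53073
H(P) = 0.41734 + 0.53073 = 0.94807 bits

log₂(2) = 1.00000 bits

D_KL(P||U) = 1.00000 - 0.94807 = 0.05193 ≈ 0.0519 bits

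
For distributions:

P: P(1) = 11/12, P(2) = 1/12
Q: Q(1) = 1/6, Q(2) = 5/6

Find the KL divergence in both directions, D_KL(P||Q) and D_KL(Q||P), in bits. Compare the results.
D_KL(P||Q) = 1.9777 bits, D_KL(Q||P) = 2.3584 bits. D_KL(Q||P) is larger than D_KL(P||Q) by 0.3807 bits; the two directions differ.

D_KL(P||Q) = Σ P(x) log₂(P(x)/Q(x))

Computing term by term:
  P(1)·log₂(P(1)/Q(1)) = (11/12)·log₂((11/12)/(1/6)) = 2.25448
  P(2)·log₂(P(2)/Q(2)) = (1/12)·log₂((1/12)/(5/6)) = -0.27683

D_KL(P||Q) = 2.25448 - 0.27683 = 1.97765 ≈ 1.9777 bits

D_KL(Q||P) = Σ Q(x) log₂(Q(x)/P(x))

Computing term by term:
  Q(1)·log₂(Q(1)/P(1)) = (1/6)·log₂((1/6)/(11/12)) = -0.40991
  Q(2)·log₂(Q(2)/P(2)) = (5/6)·log₂((5/6)/(1/12)) = 2.76827

D_KL(Q||P) = -0.40991 + 2.76827 = 2.35836 ≈ 2.3584 bits

These are NOT equal (difference: 0.3807 bits). KL divergence is asymmetric: D_KL(P||Q) ≠ D_KL(Q||P) in general.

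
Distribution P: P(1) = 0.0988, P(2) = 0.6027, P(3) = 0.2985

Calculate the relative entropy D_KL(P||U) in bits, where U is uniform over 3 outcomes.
0.2941 bits

U(i) = 1/3 for all i

D_KL(P||U) = Σ P(x) log₂(P(x) / (1/3))
           = Σ P(x) log₂(P(x)) + log₂(3)
           = log₂(3) - H(P)

H(P) = -Σ P(x) log₂(P(x)):
  -P(1)·log₂(P(1)) = -(0.0988)·log₂(0.0988) = 0.32993
  -P(2)·log₂(P(2)) = -(0.6027)·log₂(0.6027) = 0.44027
  -P(3)·log₂(P(3)) = -(0.2985)·log₂(0.2985) = 0.52064
H(P) = 0.32993 + 0.44027 + 0.52064 = 1.29084 bits

log₂(3) = 1.58496 bits

D_KL(P||U) = 1.58496 - 1.29084 = 0.29412 ≈ 0.2941 bits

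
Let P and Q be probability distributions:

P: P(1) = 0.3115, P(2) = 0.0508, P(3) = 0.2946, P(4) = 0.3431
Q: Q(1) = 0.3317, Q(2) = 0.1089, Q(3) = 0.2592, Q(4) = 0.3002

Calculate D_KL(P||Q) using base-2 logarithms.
0.0364 bits

D_KL(P||Q) = Σ P(x) log₂(P(x)/Q(x))

Computing term by term:
  P(1)·log₂(P(1)/Q(1)) = 0.3115·log₂(0.3115/0.3317) = -0.02824
  P(2)·log₂(P(2)/Q(2)) = 0.0508·log₂(0.0508/0.1089) = -0.05589
  P(3)·log₂(P(3)/Q(3)) = 0.2946·log₂(0.2946/0.2592) = 0.05441
  P(4)·log₂(P(4)/Q(4)) = 0.3431·log₂(0.3431/0.3002) = 0.06612

D_KL(P||Q) = -0.02824 - 0.05589 + 0.05441 + 0.06612 = 0.03640 ≈ 0.0364 bits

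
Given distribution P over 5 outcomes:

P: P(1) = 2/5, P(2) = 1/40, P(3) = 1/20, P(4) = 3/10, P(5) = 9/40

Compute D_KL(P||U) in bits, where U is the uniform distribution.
0.4387 bits

U(i) = 1/5 for all i

D_KL(P||U) = Σ P(x) log₂(P(x) / (1/5))
           = Σ P(x) log₂(P(x)) + log₂(5)
           = log₂(5) - H(P)

H(P) = -Σ P(x) log₂(P(x)):
  -P(1)·log₂(P(1)) = -(2/5)·log₂(2/5) = 0.52877
  -P(2)·log₂(P(2)) = -(1/40)·log₂(1/40) = 0.13305
  -P(3)·log₂(P(3)) = -(1/20)·log₂(1/20) = 0.21610
  -P(4)·log₂(P(4)) = -(3/10)·log₂(3/10) = 0.52109
  -P(5)·log₂(P(5)) = -(9/40)·log₂(9/40) = 0.48420
H(P) = 0.52877 + 0.13305 + 0.21610 + 0.52109 + 0.48420 = 1.88321 bits

log₂(5) = 2.32193 bits

D_KL(P||U) = 2.32193 - 1.88321 = 0.43872 ≈ 0.4387 bits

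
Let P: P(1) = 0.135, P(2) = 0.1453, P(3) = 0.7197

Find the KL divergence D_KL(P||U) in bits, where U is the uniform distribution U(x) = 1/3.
0.4491 bits

U(i) = 1/3 for all i

D_KL(P||U) = Σ P(x) log₂(P(x) / (1/3))
           = Σ P(x) log₂(P(x)) + log₂(3)
           = log₂(3) - H(P)

H(P) = -Σ P(x) log₂(P(x)):
  -P(1)·log₂(P(1)) = -(0.135)·log₂(0.135) = 0.39001
  -P(2)·log₂(P(2)) = -(0.1453)·log₂(0.1453) = 0.40435
  -P(3)·log₂(P(3)) = -(0.7197)·log₂(0.7197) = 0.34152
H(P) = 0.39001 + 0.40435 + 0.34152 = 1.13588 bits

log₂(3) = 1.58496 bits

D_KL(P||U) = 1.58496 - 1.13588 = 0.44908 ≈ 0.4491 bits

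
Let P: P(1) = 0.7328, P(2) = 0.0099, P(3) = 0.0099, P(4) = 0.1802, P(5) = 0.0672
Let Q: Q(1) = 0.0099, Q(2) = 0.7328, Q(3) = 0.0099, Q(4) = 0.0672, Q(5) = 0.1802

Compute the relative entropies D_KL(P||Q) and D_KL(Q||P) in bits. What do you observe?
D_KL(P||Q) = 4.6499 bits, D_KL(Q||P) = 4.6499 bits. The two directions give the same value here, because Q is a self-inverse relabeling of P; in general KL divergence is asymmetric.

D_KL(P||Q) = Σ P(x) log₂(P(x)/Q(x))

Computing term by term:
  P(1)·log₂(P(1)/Q(1)) = 0.7328·log₂(0.7328/0.0099) = 4.55058
  P(2)·log₂(P(2)/Q(2)) = 0.0099·log₂(0.0099/0.7328) = -0.06148
  P(3)·log₂(P(3)/Q(3)) = 0.0099·log₂(0.0099/0.0099) = 0.00000
  P(4)·log₂(P(4)/Q(4)) = 0.1802·log₂(0.1802/0.0672) = 0.25644
  P(5)·log₂(P(5)/Q(5)) = 0.0672·log₂(0.0672/0.1802) = -0.09563

D_KL(P||Q) = 4.55058 - 0.06148 + 0.00000 + 0.25644 - 0.09563 = 4.64991 ≈ 4.6499 bits

D_KL(Q||P) = Σ Q(x) log₂(Q(x)/P(x))

Computing term by term:
  Q(1)·log₂(Q(1)/P(1)) = 0.0099·log₂(0.0099/0.7328) = -0.06148
  Q(2)·log₂(Q(2)/P(2)) = 0.7328·log₂(0.7328/0.0099) = 4.55058
  Q(3)·log₂(Q(3)/P(3)) = 0.0099·log₂(0.0099/0.0099) = 0.00000
  Q(4)·log₂(Q(4)/P(4)) = 0.0672·log₂(0.0672/0.1802) = -0.09563
  Q(5)·log₂(Q(5)/P(5)) = 0.1802·log₂(0.1802/0.0672) = 0.25644

D_KL(Q||P) = -0.06148 + 4.55058 + 0.00000 - 0.09563 + 0.25644 = 4.64991 ≈ 4.6499 bits

These ARE equal here. Q is P with outcomes relabeled (Q(1) = P(2), Q(2) = P(1), Q(4) = P(5), Q(5) = P(4)) by a relabeling that is its own inverse, so the two sums contain exactly the same terms in a different order. This is a special case — KL divergence is not symmetric in general: D_KL(P||Q) ≠ D_KL(Q||P) for most P, Q.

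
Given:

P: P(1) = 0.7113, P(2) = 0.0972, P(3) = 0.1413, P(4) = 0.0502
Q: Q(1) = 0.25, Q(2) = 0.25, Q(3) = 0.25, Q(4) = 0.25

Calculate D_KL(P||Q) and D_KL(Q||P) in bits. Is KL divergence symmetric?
D_KL(P||Q) = 0.7080 bits, D_KL(Q||P) = 0.7484 bits. No, KL divergence is not symmetric.

D_KL(P||Q) = Σ P(x) log₂(P(x)/Q(x))

Computing term by term:
  P(1)·log₂(P(1)/Q(1)) = 0.7113·log₂(0.7113/0.25) = 1.07302
  P(2)·log₂(P(2)/Q(2)) = 0.0972·log₂(0.0972/0.25) = -0.13247
  P(3)·log₂(P(3)/Q(3)) = 0.1413·log₂(0.1413/0.25) = -0.11631
  P(4)·log₂(P(4)/Q(4)) = 0.0502·log₂(0.0502/0.25) = -0.11627

D_KL(P||Q) = 1.07302 - 0.13247 - 0.11631 - 0.11627 = 0.70797 ≈ 0.7080 bits

D_KL(Q||P) = Σ Q(x) log₂(Q(x)/P(x))

Computing term by term:
  Q(1)·log₂(Q(1)/P(1)) = 0.25·log₂(0.25/0.7113) = -0.37713
  Q(2)·log₂(Q(2)/P(2)) = 0.25·log₂(0.25/0.0972) = 0.34072
  Q(3)·log₂(Q(3)/P(3)) = 0.25·log₂(0.25/0.1413) = 0.20579
  Q(4)·log₂(Q(4)/P(4)) = 0.25·log₂(0.25/0.0502) = 0.57904

D_KL(Q||P) = -0.37713 + 0.34072 + 0.20579 + 0.57904 = 0.74842 ≈ 0.7484 bits

These are NOT equal (difference: 0.0404 bits). KL divergence is asymmetric: D_KL(P||Q) ≠ D_KL(Q||P) in general.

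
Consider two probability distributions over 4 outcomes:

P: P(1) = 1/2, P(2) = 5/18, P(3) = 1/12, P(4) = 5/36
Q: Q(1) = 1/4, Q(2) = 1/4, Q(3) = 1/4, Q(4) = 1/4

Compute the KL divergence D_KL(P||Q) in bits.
0.2924 bits

D_KL(P||Q) = Σ P(x) log₂(P(x)/Q(x))

Computing term by term:
  P(1)·log₂(P(1)/Q(1)) = (1/2)·log₂((1/2)/(1/4)) = 0.50000
  P(2)·log₂(P(2)/Q(2)) = (5/18)·log₂((5/18)/(1/4)) = 0.04222
  P(3)·log₂(P(3)/Q(3)) = (1/12)·log₂((1/12)/(1/4)) = -0.13208
  P(4)·log₂(P(4)/Q(4)) = (5/36)·log₂((5/36)/(1/4)) = -0.11778

D_KL(P||Q) = 0.50000 + 0.04222 - 0.13208 - 0.11778 = 0.29236 ≈ 0.2924 bits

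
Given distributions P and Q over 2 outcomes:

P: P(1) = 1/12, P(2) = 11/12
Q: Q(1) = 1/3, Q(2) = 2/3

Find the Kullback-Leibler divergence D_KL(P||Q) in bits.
0.2545 bits

D_KL(P||Q) = Σ P(x) log₂(P(x)/Q(x))

Computing term by term:
  P(1)·log₂(P(1)/Q(1)) = (1/12)·log₂((1/12)/(1/3)) = -0.16667
  P(2)·log₂(P(2)/Q(2)) = (11/12)·log₂((11/12)/(2/3)) = 0.42115

D_KL(P||Q) = -0.16667 + 0.42115 = 0.25448 ≈ 0.2545 bits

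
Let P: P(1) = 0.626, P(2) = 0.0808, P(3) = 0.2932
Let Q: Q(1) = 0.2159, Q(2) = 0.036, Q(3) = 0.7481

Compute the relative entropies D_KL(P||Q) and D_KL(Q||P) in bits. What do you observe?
D_KL(P||Q) = 0.6594 bits, D_KL(Q||P) = 0.6374 bits. The two directions give different values (D_KL(P||Q) exceeds D_KL(Q||P) by 0.0220 bits): KL divergence is asymmetric.

D_KL(P||Q) = Σ P(x) log₂(P(x)/Q(x))

Computing term by term:
  P(1)·log₂(P(1)/Q(1)) = 0.626·log₂(0.626/0.2159) = 0.96141
  P(2)·log₂(P(2)/Q(2)) = 0.0808·log₂(0.0808/0.036) = 0.09424
  P(3)·log₂(P(3)/Q(3)) = 0.2932·log₂(0.2932/0.7481) = -0.39621

D_KL(P||Q) = 0.96141 + 0.09424 - 0.39621 = 0.65944 ≈ 0.6594 bits

D_KL(Q||P) = Σ Q(x) log₂(Q(x)/P(x))

Computing term by term:
  Q(1)·log₂(Q(1)/P(1)) = 0.2159·log₂(0.2159/0.626) = -0.33158
  Q(2)·log₂(Q(2)/P(2)) = 0.036·log₂(0.036/0.0808) = -0.04199
  Q(3)·log₂(Q(3)/P(3)) = 0.7481·log₂(0.7481/0.2932) = 1.01094

D_KL(Q||P) = -0.33158 - 0.04199 + 1.01094 = 0.63737 ≈ 0.6374 bits

These are NOT equal (difference: 0.0220 bits). KL divergence is asymmetric: D_KL(P||Q) ≠ D_KL(Q||P) in general.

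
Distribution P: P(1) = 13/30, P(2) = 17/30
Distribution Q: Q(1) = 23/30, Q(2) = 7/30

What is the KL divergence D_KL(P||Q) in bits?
0.3687 bits

D_KL(P||Q) = Σ P(x) log₂(P(x)/Q(x))

Computing term by term:
  P(1)·log₂(P(1)/Q(1)) = (13/30)·log₂((13/30)/(23/30)) = -0.35669
  P(2)·log₂(P(2)/Q(2)) = (17/30)·log₂((17/30)/(7/30)) = 0.72539

D_KL(P||Q) = -0.35669 + 0.72539 = 0.36870 ≈ 0.3687 bits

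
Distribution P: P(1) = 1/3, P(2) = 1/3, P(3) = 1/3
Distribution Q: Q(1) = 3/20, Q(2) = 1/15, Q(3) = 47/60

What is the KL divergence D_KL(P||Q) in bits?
0.7471 bits

D_KL(P||Q) = Σ P(x) log₂(P(x)/Q(x))

Computing term by term:
  P(1)·log₂(P(1)/Q(1)) = (1/3)·log₂((1/3)/(3/20)) = 0.38400
  P(2)·log₂(P(2)/Q(2)) = (1/3)·log₂((1/3)/(1/15)) = 0.77398
  P(3)·log₂(P(3)/Q(3)) = (1/3)·log₂((1/3)/(47/60)) = -0.41089

D_KL(P||Q) = 0.38400 + 0.77398 - 0.41089 = 0.74709 ≈ 0.7471 bits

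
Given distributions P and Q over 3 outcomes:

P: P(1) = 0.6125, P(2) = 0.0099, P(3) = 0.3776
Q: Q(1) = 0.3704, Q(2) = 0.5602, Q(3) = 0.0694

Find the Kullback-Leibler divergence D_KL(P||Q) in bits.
1.3096 bits

D_KL(P||Q) = Σ P(x) log₂(P(x)/Q(x))

Computing term by term:
  P(1)·log₂(P(1)/Q(1)) = 0.6125·log₂(0.6125/0.3704) = 0.44445
  P(2)·log₂(P(2)/Q(2)) = 0.0099·log₂(0.0099/0.5602) = -0.05764
  P(3)·log₂(P(3)/Q(3)) = 0.3776·log₂(0.3776/0.0694) = 0.92280

D_KL(P||Q) = 0.44445 - 0.05764 + 0.92280 = 1.30961 ≈ 1.3096 bits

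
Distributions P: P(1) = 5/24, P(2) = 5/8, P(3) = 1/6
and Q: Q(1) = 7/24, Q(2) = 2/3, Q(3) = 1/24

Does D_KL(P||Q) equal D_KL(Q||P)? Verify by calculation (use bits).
D_KL(P||Q) = 0.1740 bits, D_KL(Q||P) = 0.1203 bits. No — D_KL(P||Q) ≠ D_KL(Q||P) for this pair.

D_KL(P||Q) = Σ P(x) log₂(P(x)/Q(x))

Computing term by term:
  P(1)·log₂(P(1)/Q(1)) = (5/24)·log₂((5/24)/(7/24)) = -0.10113
  P(2)·log₂(P(2)/Q(2)) = (5/8)·log₂((5/8)/(2/3)) = -0.05819
  P(3)·log₂(P(3)/Q(3)) = (1/6)·log₂((1/6)/(1/24)) = 0.33333

D_KL(P||Q) = -0.10113 - 0.05819 + 0.33333 = 0.17401 ≈ 0.1740 bits

D_KL(Q||P) = Σ Q(x) log₂(Q(x)/P(x))

Computing term by term:
  Q(1)·log₂(Q(1)/P(1)) = (7/24)·log₂((7/24)/(5/24)) = 0.14158
  Q(2)·log₂(Q(2)/P(2)) = (2/3)·log₂((2/3)/(5/8)) = 0.06207
  Q(3)·log₂(Q(3)/P(3)) = (1/24)·log₂((1/24)/(1/6)) = -0.08333

D_KL(Q||P) = 0.14158 + 0.06207 - 0.08333 = 0.12032 ≈ 0.1203 bits

These are NOT equal (difference: 0.0537 bits). KL divergence is asymmetric: D_KL(P||Q) ≠ D_KL(Q||P) in general.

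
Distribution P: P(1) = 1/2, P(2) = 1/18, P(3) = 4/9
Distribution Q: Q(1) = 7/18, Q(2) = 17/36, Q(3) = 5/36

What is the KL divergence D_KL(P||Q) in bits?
0.7556 bits

D_KL(P||Q) = Σ P(x) log₂(P(x)/Q(x))

Computing term by term:
  P(1)·log₂(P(1)/Q(1)) = (1/2)·log₂((1/2)/(7/18)) = 0.18129
  P(2)·log₂(P(2)/Q(2)) = (1/18)·log₂((1/18)/(17/36)) = -0.17153
  P(3)·log₂(P(3)/Q(3)) = (4/9)·log₂((4/9)/(5/36)) = 0.74581

D_KL(P||Q) = 0.18129 - 0.17153 + 0.74581 = 0.75557 ≈ 0.7556 bits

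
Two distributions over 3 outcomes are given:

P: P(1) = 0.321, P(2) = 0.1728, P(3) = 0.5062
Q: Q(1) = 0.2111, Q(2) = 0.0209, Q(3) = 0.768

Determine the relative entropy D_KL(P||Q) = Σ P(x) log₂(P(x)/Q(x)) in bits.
0.4163 bits

D_KL(P||Q) = Σ P(x) log₂(P(x)/Q(x))

Computing term by term:
  P(1)·log₂(P(1)/Q(1)) = 0.321·log₂(0.321/0.2111) = 0.19409
  P(2)·log₂(P(2)/Q(2)) = 0.1728·log₂(0.1728/0.0209) = 0.52661
  P(3)·log₂(P(3)/Q(3)) = 0.5062·log₂(0.5062/0.768) = -0.30443

D_KL(P||Q) = 0.19409 + 0.52661 - 0.30443 = 0.41627 ≈ 0.4163 bits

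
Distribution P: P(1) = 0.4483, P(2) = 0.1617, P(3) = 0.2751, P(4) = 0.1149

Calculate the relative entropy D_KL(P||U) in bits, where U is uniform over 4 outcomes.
0.1852 bits

U(i) = 1/4 for all i

D_KL(P||U) = Σ P(x) log₂(P(x) / (1/4))
           = Σ P(x) log₂(P(x)) + log₂(4)
           = log₂(4) - H(P)

H(P) = -Σ P(x) log₂(P(x)):
  -P(1)·log₂(P(1)) = -(0.4483)·log₂(0.4483) = 0.51889
  -P(2)·log₂(P(2)) = -(0.1617)·log₂(0.1617) = 0.42505
  -P(3)·log₂(P(3)) = -(0.2751)·log₂(0.2751) = 0.51223
  -P(4)·log₂(P(4)) = -(0.1149)·log₂(0.1149) = 0.35867
H(P) = 0.51889 + 0.42505 + 0.51223 + 0.35867 = 1.81484 bits

log₂(4) = 2.00000 bits

D_KL(P||U) = 2.00000 - 1.81484 = 0.18516 ≈ 0.1852 bits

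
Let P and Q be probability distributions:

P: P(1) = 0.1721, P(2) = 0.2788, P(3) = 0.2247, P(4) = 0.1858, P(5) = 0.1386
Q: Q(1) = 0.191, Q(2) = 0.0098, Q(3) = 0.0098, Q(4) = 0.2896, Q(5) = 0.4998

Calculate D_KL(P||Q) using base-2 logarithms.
1.9608 bits

D_KL(P||Q) = Σ P(x) log₂(P(x)/Q(x))

Computing term by term:
  P(1)·log₂(P(1)/Q(1)) = 0.1721·log₂(0.1721/0.191) = -0.02587
  P(2)·log₂(P(2)/Q(2)) = 0.2788·log₂(0.2788/0.0098) = 1.34669
  P(3)·log₂(P(3)/Q(3)) = 0.2247·log₂(0.2247/0.0098) = 1.01544
  P(4)·log₂(P(4)/Q(4)) = 0.1858·log₂(0.1858/0.2896) = -0.11897
  P(5)·log₂(P(5)/Q(5)) = 0.1386·log₂(0.1386/0.4998) = -0.25647

D_KL(P||Q) = -0.02587 + 1.34669 + 1.01544 - 0.11897 - 0.25647 = 1.96082 ≈ 1.9608 bits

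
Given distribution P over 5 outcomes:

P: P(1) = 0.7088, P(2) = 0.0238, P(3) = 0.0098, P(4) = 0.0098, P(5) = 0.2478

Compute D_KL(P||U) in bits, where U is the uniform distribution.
1.2121 bits

U(i) = 1/5 for all i

D_KL(P||U) = Σ P(x) log₂(P(x) / (1/5))
           = Σ P(x) log₂(P(x)) + log₂(5)
           = log₂(5) - H(P)

H(P) = -Σ P(x) log₂(P(x)):
  -P(1)·log₂(P(1)) = -(0.7088)·log₂(0.7088) = 0.35195
  -P(2)·log₂(P(2)) = -(0.0238)·log₂(0.0238) = 0.12835
  -P(3)·log₂(P(3)) = -(0.0098)·log₂(0.0098) = 0.06540
  -P(4)·log₂(P(4)) = -(0.0098)·log₂(0.0098) = 0.06540
  -P(5)·log₂(P(5)) = -(0.2478)·log₂(0.2478) = 0.49876
H(P) = 0.35195 + 0.12835 + 0.06540 + 0.06540 + 0.49876 = 1.10986 bits

log₂(5) = 2.32193 bits

D_KL(P||U) = 2.32193 - 1.10986 = 1.21207 ≈ 1.2121 bits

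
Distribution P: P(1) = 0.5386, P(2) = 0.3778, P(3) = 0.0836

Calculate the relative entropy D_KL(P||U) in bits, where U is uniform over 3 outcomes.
0.2743 bits

U(i) = 1/3 for all i

D_KL(P||U) = Σ P(x) log₂(P(x) / (1/3))
           = Σ P(x) log₂(P(x)) + log₂(3)
           = log₂(3) - H(P)

H(P) = -Σ P(x) log₂(P(x)):
  -P(1)·log₂(P(1)) = -(0.5386)·log₂(0.5386) = 0.48082
  -P(2)·log₂(P(2)) = -(0.3778)·log₂(0.3778) = 0.53055
  -P(3)·log₂(P(3)) = -(0.0836)·log₂(0.0836) = 0.29932
H(P) = 0.48082 + 0.53055 + 0.29932 = 1.31069 bits

log₂(3) = 1.58496 bits

D_KL(P||U) = 1.58496 - 1.31069 = 0.27427 ≈ 0.2743 bits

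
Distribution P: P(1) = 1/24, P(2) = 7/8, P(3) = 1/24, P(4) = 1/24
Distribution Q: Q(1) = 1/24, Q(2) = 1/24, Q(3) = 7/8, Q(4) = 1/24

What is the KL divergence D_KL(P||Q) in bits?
3.6603 bits

D_KL(P||Q) = Σ P(x) log₂(P(x)/Q(x))

Computing term by term:
  P(1)·log₂(P(1)/Q(1)) = (1/24)·log₂((1/24)/(1/24)) = 0.00000
  P(2)·log₂(P(2)/Q(2)) = (7/8)·log₂((7/8)/(1/24)) = 3.84328
  P(3)·log₂(P(3)/Q(3)) = (1/24)·log₂((1/24)/(7/8)) = -0.18301
  P(4)·log₂(P(4)/Q(4)) = (1/24)·log₂((1/24)/(1/24)) = 0.00000

D_KL(P||Q) = 0.00000 + 3.84328 - 0.18301 + 0.00000 = 3.66027 ≈ 3.6603 bits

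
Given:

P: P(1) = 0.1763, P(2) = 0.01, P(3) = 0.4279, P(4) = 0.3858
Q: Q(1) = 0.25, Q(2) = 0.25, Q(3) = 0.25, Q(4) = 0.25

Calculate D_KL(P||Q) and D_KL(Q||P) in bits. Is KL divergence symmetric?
D_KL(P||Q) = 0.4380 bits, D_KL(Q||P) = 0.9366 bits. No, KL divergence is not symmetric.

D_KL(P||Q) = Σ P(x) log₂(P(x)/Q(x))

Computing term by term:
  P(1)·log₂(P(1)/Q(1)) = 0.1763·log₂(0.1763/0.25) = -0.08884
  P(2)·log₂(P(2)/Q(2)) = 0.01·log₂(0.01/0.25) = -0.04644
  P(3)·log₂(P(3)/Q(3)) = 0.4279·log₂(0.4279/0.25) = 0.33177
  P(4)·log₂(P(4)/Q(4)) = 0.3858·log₂(0.3858/0.25) = 0.24148

D_KL(P||Q) = -0.08884 - 0.04644 + 0.33177 + 0.24148 = 0.43797 ≈ 0.4380 bits

D_KL(Q||P) = Σ Q(x) log₂(Q(x)/P(x))

Computing term by term:
  Q(1)·log₂(Q(1)/P(1)) = 0.25·log₂(0.25/0.1763) = 0.12597
  Q(2)·log₂(Q(2)/P(2)) = 0.25·log₂(0.25/0.01) = 1.16096
  Q(3)·log₂(Q(3)/P(3)) = 0.25·log₂(0.25/0.4279) = -0.19384
  Q(4)·log₂(Q(4)/P(4)) = 0.25·log₂(0.25/0.3858) = -0.15648

D_KL(Q||P) = 0.12597 + 1.16096 - 0.19384 - 0.15648 = 0.93661 ≈ 0.9366 bits

These are NOT equal (difference: 0.4986 bits). KL divergence is asymmetric: D_KL(P||Q) ≠ D_KL(Q||P) in general.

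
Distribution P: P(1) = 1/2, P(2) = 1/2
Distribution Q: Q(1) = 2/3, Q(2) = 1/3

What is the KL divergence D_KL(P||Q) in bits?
0.0850 bits

D_KL(P||Q) = Σ P(x) log₂(P(x)/Q(x))

Computing term by term:
  P(1)·log₂(P(1)/Q(1)) = (1/2)·log₂((1/2)/(2/3)) = -0.20752
  P(2)·log₂(P(2)/Q(2)) = (1/2)·log₂((1/2)/(1/3)) = 0.29248

D_KL(P||Q) = -0.20752 + 0.29248 = 0.08496 ≈ 0.0850 bits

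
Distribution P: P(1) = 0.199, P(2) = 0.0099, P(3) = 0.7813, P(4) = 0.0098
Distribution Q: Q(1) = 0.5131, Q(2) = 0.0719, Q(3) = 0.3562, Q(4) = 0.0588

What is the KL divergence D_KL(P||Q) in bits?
0.5598 bits

D_KL(P||Q) = Σ P(x) log₂(P(x)/Q(x))

Computing term by term:
  P(1)·log₂(P(1)/Q(1)) = 0.199·log₂(0.199/0.5131) = -0.27193
  P(2)·log₂(P(2)/Q(2)) = 0.0099·log₂(0.0099/0.0719) = -0.02832
  P(3)·log₂(P(3)/Q(3)) = 0.7813·log₂(0.7813/0.3562) = 0.88536
  P(4)·log₂(P(4)/Q(4)) = 0.0098·log₂(0.0098/0.0588) = -0.02533

D_KL(P||Q) = -0.27193 - 0.02832 + 0.88536 - 0.02533 = 0.55978 ≈ 0.5598 bits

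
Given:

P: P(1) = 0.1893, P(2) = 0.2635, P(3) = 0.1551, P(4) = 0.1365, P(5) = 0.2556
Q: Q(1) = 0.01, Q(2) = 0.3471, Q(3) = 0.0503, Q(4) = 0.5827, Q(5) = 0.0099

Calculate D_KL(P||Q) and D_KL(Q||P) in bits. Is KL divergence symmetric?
D_KL(P||Q) = 1.8634 bits, D_KL(Q||P) = 1.1875 bits. No, KL divergence is not symmetric.

D_KL(P||Q) = Σ P(x) log₂(P(x)/Q(x))

Computing term by term:
  P(1)·log₂(P(1)/Q(1)) = 0.1893·log₂(0.1893/0.01) = 0.80312
  P(2)·log₂(P(2)/Q(2)) = 0.2635·log₂(0.2635/0.3471) = -0.10475
  P(3)·log₂(P(3)/Q(3)) = 0.1551·log₂(0.1551/0.0503) = 0.25197
  P(4)·log₂(P(4)/Q(4)) = 0.1365·log₂(0.1365/0.5827) = -0.28581
  P(5)·log₂(P(5)/Q(5)) = 0.2556·log₂(0.2556/0.0099) = 1.19884

D_KL(P||Q) = 0.80312 - 0.10475 + 0.25197 - 0.28581 + 1.19884 = 1.86337 ≈ 1.8634 bits

D_KL(Q||P) = Σ Q(x) log₂(Q(x)/P(x))

Computing term by term:
  Q(1)·log₂(Q(1)/P(1)) = 0.01·log₂(0.01/0.1893) = -0.04243
  Q(2)·log₂(Q(2)/P(2)) = 0.3471·log₂(0.3471/0.2635) = 0.13799
  Q(3)·log₂(Q(3)/P(3)) = 0.0503·log₂(0.0503/0.1551) = -0.08172
  Q(4)·log₂(Q(4)/P(4)) = 0.5827·log₂(0.5827/0.1365) = 1.22009
  Q(5)·log₂(Q(5)/P(5)) = 0.0099·log₂(0.0099/0.2556) = -0.04643

D_KL(Q||P) = -0.04243 + 0.13799 - 0.08172 + 1.22009 - 0.04643 = 1.18750 ≈ 1.1875 bits

These are NOT equal (difference: 0.6759 bits). KL divergence is asymmetric: D_KL(P||Q) ≠ D_KL(Q||P) in general.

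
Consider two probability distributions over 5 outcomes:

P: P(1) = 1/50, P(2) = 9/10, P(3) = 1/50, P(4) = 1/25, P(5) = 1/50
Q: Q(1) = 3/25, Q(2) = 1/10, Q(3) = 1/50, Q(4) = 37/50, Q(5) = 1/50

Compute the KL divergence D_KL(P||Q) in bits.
2.6329 bits

D_KL(P||Q) = Σ P(x) log₂(P(x)/Q(x))

Computing term by term:
  P(1)·log₂(P(1)/Q(1)) = (1/50)·log₂((1/50)/(3/25)) = -0.05170
  P(2)·log₂(P(2)/Q(2)) = (9/10)·log₂((9/10)/(1/10)) = 2.85293
  P(3)·log₂(P(3)/Q(3)) = (1/50)·log₂((1/50)/(1/50)) = 0.00000
  P(4)·log₂(P(4)/Q(4)) = (1/25)·log₂((1/25)/(37/50)) = -0.16838
  P(5)·log₂(P(5)/Q(5)) = (1/50)·log₂((1/50)/(1/50)) = 0.00000

D_KL(P||Q) = -0.05170 + 2.85293 + 0.00000 - 0.16838 + 0.00000 = 2.63285 ≈ 2.6329 bits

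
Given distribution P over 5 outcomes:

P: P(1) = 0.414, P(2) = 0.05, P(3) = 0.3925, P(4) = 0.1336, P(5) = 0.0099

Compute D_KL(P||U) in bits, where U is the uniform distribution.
0.5956 bits

U(i) = 1/5 for all i

D_KL(P||U) = Σ P(x) log₂(P(x) / (1/5))
           = Σ P(x) log₂(P(x)) + log₂(5)
           = log₂(5) - H(P)

H(P) = -Σ P(x) log₂(P(x)):
  -P(1)·log₂(P(1)) = -(0.414)·log₂(0.414) = 0.52673
  -P(2)·log₂(P(2)) = -(0.05)·log₂(0.05) = 0.21610
  -P(3)·log₂(P(3)) = -(0.3925)·log₂(0.3925) = 0.52957
  -P(4)·log₂(P(4)) = -(0.1336)·log₂(0.1336) = 0.38798
  -P(5)·log₂(P(5)) = -(0.0099)·log₂(0.0099) = 0.06592
H(P) = 0.52673 + 0.21610 + 0.52957 + 0.38798 + 0.06592 = 1.72630 bits

log₂(5) = 2.32193 bits

D_KL(P||U) = 2.32193 - 1.72630 = 0.59563 ≈ 0.5956 bits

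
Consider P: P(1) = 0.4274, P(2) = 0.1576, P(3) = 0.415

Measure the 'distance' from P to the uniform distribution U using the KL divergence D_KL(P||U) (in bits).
0.1142 bits

U(i) = 1/3 for all i

D_KL(P||U) = Σ P(x) log₂(P(x) / (1/3))
           = Σ P(x) log₂(P(x)) + log₂(3)
           = log₂(3) - H(P)

H(P) = -Σ P(x) log₂(P(x)):
  -P(1)·log₂(P(1)) = -(0.4274)·log₂(0.4274) = 0.52414
  -P(2)·log₂(P(2)) = -(0.1576)·log₂(0.1576) = 0.42011
  -P(3)·log₂(P(3)) = -(0.415)·log₂(0.415) = 0.52656
H(P) = 0.52414 + 0.42011 + 0.52656 = 1.47081 bits

log₂(3) = 1.58496 bits

D_KL(P||U) = 1.58496 - 1.47081 = 0.11415 ≈ 0.1142 bits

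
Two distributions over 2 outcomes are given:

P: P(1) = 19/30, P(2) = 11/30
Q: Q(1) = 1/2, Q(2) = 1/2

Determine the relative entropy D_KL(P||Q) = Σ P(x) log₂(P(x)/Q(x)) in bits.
0.0519 bits

D_KL(P||Q) = Σ P(x) log₂(P(x)/Q(x))

Computing term by term:
  P(1)·log₂(P(1)/Q(1)) = (19/30)·log₂((19/30)/(1/2)) = 0.21599
  P(2)·log₂(P(2)/Q(2)) = (11/30)·log₂((11/30)/(1/2)) = -0.16407

D_KL(P||Q) = 0.21599 - 0.16407 = 0.05192 ≈ 0.0519 bits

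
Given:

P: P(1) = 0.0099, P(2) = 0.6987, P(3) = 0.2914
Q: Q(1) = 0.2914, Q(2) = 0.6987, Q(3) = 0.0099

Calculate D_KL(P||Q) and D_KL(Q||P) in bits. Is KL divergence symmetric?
D_KL(P||Q) = 1.3736 bits, D_KL(Q||P) = 1.3736 bits. The two values coincide for this particular pair, but no — KL divergence is not symmetric in general.

D_KL(P||Q) = Σ P(x) log₂(P(x)/Q(x))

Computing term by term:
  P(1)·log₂(P(1)/Q(1)) = 0.0099·log₂(0.0099/0.2914) = -0.04831
  P(2)·log₂(P(2)/Q(2)) = 0.6987·log₂(0.6987/0.6987) = 0.00000
  P(3)·log₂(P(3)/Q(3)) = 0.2914·log₂(0.2914/0.0099) = 1.42187

D_KL(P||Q) = -0.04831 + 0.00000 + 1.42187 = 1.37356 ≈ 1.3736 bits

D_KL(Q||P) = Σ Q(x) log₂(Q(x)/P(x))

Computing term by term:
  Q(1)·log₂(Q(1)/P(1)) = 0.2914·log₂(0.2914/0.0099) = 1.42187
  Q(2)·log₂(Q(2)/P(2)) = 0.6987·log₂(0.6987/0.6987) = 0.00000
  Q(3)·log₂(Q(3)/P(3)) = 0.0099·log₂(0.0099/0.2914) = -0.04831

D_KL(Q||P) = 1.42187 + 0.00000 - 0.04831 = 1.37356 ≈ 1.3736 bits

These ARE equal here. Q is P with outcomes relabeled (Q(1) = P(3), Q(3) = P(1)) by a relabeling that is its own inverse, so the two sums contain exactly the same terms in a different order. This is a special case — KL divergence is not symmetric in general: D_KL(P||Q) ≠ D_KL(Q||P) for most P, Q.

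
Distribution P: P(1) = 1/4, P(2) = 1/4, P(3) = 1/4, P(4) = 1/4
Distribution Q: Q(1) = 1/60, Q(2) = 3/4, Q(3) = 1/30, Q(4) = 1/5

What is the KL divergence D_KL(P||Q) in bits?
1.3877 bits

D_KL(P||Q) = Σ P(x) log₂(P(x)/Q(x))

Computing term by term:
  P(1)·log₂(P(1)/Q(1)) = (1/4)·log₂((1/4)/(1/60)) = 0.97672
  P(2)·log₂(P(2)/Q(2)) = (1/4)·log₂((1/4)/(3/4)) = -0.39624
  P(3)·log₂(P(3)/Q(3)) = (1/4)·log₂((1/4)/(1/30)) = 0.72672
  P(4)·log₂(P(4)/Q(4)) = (1/4)·log₂((1/4)/(1/5)) = 0.08048

D_KL(P||Q) = 0.97672 - 0.39624 + 0.72672 + 0.08048 = 1.38768 ≈ 1.3877 bits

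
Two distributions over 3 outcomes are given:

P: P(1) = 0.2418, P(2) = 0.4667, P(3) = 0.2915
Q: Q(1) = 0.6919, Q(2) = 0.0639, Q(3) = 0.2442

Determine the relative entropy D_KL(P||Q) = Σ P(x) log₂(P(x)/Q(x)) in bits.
1.0465 bits

D_KL(P||Q) = Σ P(x) log₂(P(x)/Q(x))

Computing term by term:
  P(1)·log₂(P(1)/Q(1)) = 0.2418·log₂(0.2418/0.6919) = -0.36675
  P(2)·log₂(P(2)/Q(2)) = 0.4667·log₂(0.4667/0.0639) = 1.33878
  P(3)·log₂(P(3)/Q(3)) = 0.2915·log₂(0.2915/0.2442) = 0.07446

D_KL(P||Q) = -0.36675 + 1.33878 + 0.07446 = 1.04649 ≈ 1.0465 bits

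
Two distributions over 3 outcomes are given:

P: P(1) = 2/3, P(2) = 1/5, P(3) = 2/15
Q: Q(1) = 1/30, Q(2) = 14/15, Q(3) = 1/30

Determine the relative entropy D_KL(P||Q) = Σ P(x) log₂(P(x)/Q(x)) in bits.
2.7035 bits

D_KL(P||Q) = Σ P(x) log₂(P(x)/Q(x))

Computing term by term:
  P(1)·log₂(P(1)/Q(1)) = (2/3)·log₂((2/3)/(1/30)) = 2.88129
  P(2)·log₂(P(2)/Q(2)) = (1/5)·log₂((1/5)/(14/15)) = -0.44448
  P(3)·log₂(P(3)/Q(3)) = (2/15)·log₂((2/15)/(1/30)) = 0.26667

D_KL(P||Q) = 2.88129 - 0.44448 + 0.26667 = 2.70348 ≈ 2.7035 bits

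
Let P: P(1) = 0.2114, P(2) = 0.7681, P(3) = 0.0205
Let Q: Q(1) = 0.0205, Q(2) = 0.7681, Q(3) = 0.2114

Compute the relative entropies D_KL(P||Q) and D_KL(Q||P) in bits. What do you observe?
D_KL(P||Q) = 0.6426 bits, D_KL(Q||P) = 0.6426 bits. The two directions give the same value here, because Q is a self-inverse relabeling of P; in general KL divergence is asymmetric.

D_KL(P||Q) = Σ P(x) log₂(P(x)/Q(x))

Computing term by term:
  P(1)·log₂(P(1)/Q(1)) = 0.2114·log₂(0.2114/0.0205) = 0.71163
  P(2)·log₂(P(2)/Q(2)) = 0.7681·log₂(0.7681/0.7681) = 0.00000
  P(3)·log₂(P(3)/Q(3)) = 0.0205·log₂(0.0205/0.2114) = -0.06901

D_KL(P||Q) = 0.71163 + 0.00000 - 0.06901 = 0.64262 ≈ 0.6426 bits

D_KL(Q||P) = Σ Q(x) log₂(Q(x)/P(x))

Computing term by term:
  Q(1)·log₂(Q(1)/P(1)) = 0.0205·log₂(0.0205/0.2114) = -0.06901
  Q(2)·log₂(Q(2)/P(2)) = 0.7681·log₂(0.7681/0.7681) = 0.00000
  Q(3)·log₂(Q(3)/P(3)) = 0.2114·log₂(0.2114/0.0205) = 0.71163

D_KL(Q||P) = -0.06901 + 0.00000 + 0.71163 = 0.64262 ≈ 0.6426 bits

These ARE equal here. Q is P with outcomes relabeled (Q(1) = P(3), Q(3) = P(1)) by a relabeling that is its own inverse, so the two sums contain exactly the same terms in a different order. This is a special case — KL divergence is not symmetric in general: D_KL(P||Q) ≠ D_KL(Q||P) for most P, Q.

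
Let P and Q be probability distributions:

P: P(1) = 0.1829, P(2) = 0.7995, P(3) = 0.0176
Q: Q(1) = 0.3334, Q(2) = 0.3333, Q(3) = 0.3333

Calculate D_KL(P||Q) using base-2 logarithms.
0.7761 bits

D_KL(P||Q) = Σ P(x) log₂(P(x)/Q(x))

Computing term by term:
  P(1)·log₂(P(1)/Q(1)) = 0.1829·log₂(0.1829/0.3334) = -0.15843
  P(2)·log₂(P(2)/Q(2)) = 0.7995·log₂(0.7995/0.3333) = 1.00919
  P(3)·log₂(P(3)/Q(3)) = 0.0176·log₂(0.0176/0.3333) = -0.07468

D_KL(P||Q) = -0.15843 + 1.00919 - 0.07468 = 0.77608 ≈ 0.7761 bits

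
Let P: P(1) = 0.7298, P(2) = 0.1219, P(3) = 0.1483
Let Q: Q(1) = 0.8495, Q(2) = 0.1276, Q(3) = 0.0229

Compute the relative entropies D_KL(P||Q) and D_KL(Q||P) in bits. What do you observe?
D_KL(P||Q) = 0.2317 bits, D_KL(Q||P) = 0.1328 bits. The two directions give different values (D_KL(P||Q) exceeds D_KL(Q||P) by 0.0989 bits): KL divergence is asymmetric.

D_KL(P||Q) = Σ P(x) log₂(P(x)/Q(x))

Computing term by term:
  P(1)·log₂(P(1)/Q(1)) = 0.7298·log₂(0.7298/0.8495) = -0.15991
  P(2)·log₂(P(2)/Q(2)) = 0.1219·log₂(0.1219/0.1276) = -0.00804
  P(3)·log₂(P(3)/Q(3)) = 0.1483·log₂(0.1483/0.0229) = 0.39968

D_KL(P||Q) = -0.15991 - 0.00804 + 0.39968 = 0.23173 ≈ 0.2317 bits

D_KL(Q||P) = Σ Q(x) log₂(Q(x)/P(x))

Computing term by term:
  Q(1)·log₂(Q(1)/P(1)) = 0.8495·log₂(0.8495/0.7298) = 0.18614
  Q(2)·log₂(Q(2)/P(2)) = 0.1276·log₂(0.1276/0.1219) = 0.00841
  Q(3)·log₂(Q(3)/P(3)) = 0.0229·log₂(0.0229/0.1483) = -0.06172

D_KL(Q||P) = 0.18614 + 0.00841 - 0.06172 = 0.13283 ≈ 0.1328 bits

These are NOT equal (difference: 0.0989 bits). KL divergence is asymmetric: D_KL(P||Q) ≠ D_KL(Q||P) in general.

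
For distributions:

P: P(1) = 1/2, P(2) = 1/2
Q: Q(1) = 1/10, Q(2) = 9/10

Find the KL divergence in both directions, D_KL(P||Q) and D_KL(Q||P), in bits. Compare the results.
D_KL(P||Q) = 0.7370 bits, D_KL(Q||P) = 0.5310 bits. D_KL(P||Q) is larger than D_KL(Q||P) by 0.2060 bits; the two directions differ.

D_KL(P||Q) = Σ P(x) log₂(P(x)/Q(x))

Computing term by term:
  P(1)·log₂(P(1)/Q(1)) = (1/2)·log₂((1/2)/(1/10)) = 1.16096
  P(2)·log₂(P(2)/Q(2)) = (1/2)·log₂((1/2)/(9/10)) = -0.42400

D_KL(P||Q) = 1.16096 - 0.42400 = 0.73696 ≈ 0.7370 bits

D_KL(Q||P) = Σ Q(x) log₂(Q(x)/P(x))

Computing term by term:
  Q(1)·log₂(Q(1)/P(1)) = (1/10)·log₂((1/10)/(1/2)) = -0.23219
  Q(2)·log₂(Q(2)/P(2)) = (9/10)·log₂((9/10)/(1/2)) = 0.76320

D_KL(Q||P) = -0.23219 + 0.76320 = 0.53101 ≈ 0.5310 bits

These are NOT equal (difference: 0.2060 bits). KL divergence is asymmetric: D_KL(P||Q) ≠ D_KL(Q||P) in general.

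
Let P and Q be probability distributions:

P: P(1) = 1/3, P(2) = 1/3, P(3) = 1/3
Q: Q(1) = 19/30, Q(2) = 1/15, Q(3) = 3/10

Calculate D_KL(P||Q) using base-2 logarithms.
0.5160 bits

D_KL(P||Q) = Σ P(x) log₂(P(x)/Q(x))

Computing term by term:
  P(1)·log₂(P(1)/Q(1)) = (1/3)·log₂((1/3)/(19/30)) = -0.30867
  P(2)·log₂(P(2)/Q(2)) = (1/3)·log₂((1/3)/(1/15)) = 0.77398
  P(3)·log₂(P(3)/Q(3)) = (1/3)·log₂((1/3)/(3/10)) = 0.05067

D_KL(P||Q) = -0.30867 + 0.77398 + 0.05067 = 0.51598 ≈ 0.5160 bits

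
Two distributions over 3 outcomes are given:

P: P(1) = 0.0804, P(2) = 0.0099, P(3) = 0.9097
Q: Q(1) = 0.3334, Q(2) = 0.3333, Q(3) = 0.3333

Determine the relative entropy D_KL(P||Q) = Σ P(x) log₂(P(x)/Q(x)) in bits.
1.1026 bits

D_KL(P||Q) = Σ P(x) log₂(P(x)/Q(x))

Computing term by term:
  P(1)·log₂(P(1)/Q(1)) = 0.0804·log₂(0.0804/0.3334) = -0.16498
  P(2)·log₂(P(2)/Q(2)) = 0.0099·log₂(0.0099/0.3333) = -0.05023
  P(3)·log₂(P(3)/Q(3)) = 0.9097·log₂(0.9097/0.3333) = 1.31776

D_KL(P||Q) = -0.16498 - 0.05023 + 1.31776 = 1.10255 ≈ 1.1026 bits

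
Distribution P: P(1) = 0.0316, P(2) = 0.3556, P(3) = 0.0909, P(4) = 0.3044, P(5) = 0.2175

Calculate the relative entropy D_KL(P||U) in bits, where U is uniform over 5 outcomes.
0.3185 bits

U(i) = 1/5 for all i

D_KL(P||U) = Σ P(x) log₂(P(x) / (1/5))
           = Σ P(x) log₂(P(x)) + log₂(5)
           = log₂(5) - H(P)

H(P) = -Σ P(x) log₂(P(x)):
  -P(1)·log₂(P(1)) = -(0.0316)·log₂(0.0316) = 0.15749
  -P(2)·log₂(P(2)) = -(0.3556)·log₂(0.3556) = 0.53044
  -P(3)·log₂(P(3)) = -(0.0909)·log₂(0.0909) = 0.31448
  -P(4)·log₂(P(4)) = -(0.3044)·log₂(0.3044) = 0.52234
  -P(5)·log₂(P(5)) = -(0.2175)·log₂(0.2175) = 0.47870
H(P) = 0.15749 + 0.53044 + 0.31448 + 0.52234 + 0.47870 = 2.00345 bits

log₂(5) = 2.32193 bits

D_KL(P||U) = 2.32193 - 2.00345 = 0.31848 ≈ 0.3185 bits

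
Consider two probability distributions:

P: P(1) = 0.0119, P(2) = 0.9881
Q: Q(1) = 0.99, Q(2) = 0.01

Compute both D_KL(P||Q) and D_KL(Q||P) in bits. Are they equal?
D_KL(P||Q) = 6.4718 bits, D_KL(Q||P) = 6.2483 bits. No, they are not equal.

D_KL(P||Q) = Σ P(x) log₂(P(x)/Q(x))

Computing term by term:
  P(1)·log₂(P(1)/Q(1)) = 0.0119·log₂(0.0119/0.99) = -0.07590
  P(2)·log₂(P(2)/Q(2)) = 0.9881·log₂(0.9881/0.01) = 6.54773

D_KL(P||Q) = -0.07590 + 6.54773 = 6.47183 ≈ 6.4718 bits

D_KL(Q||P) = Σ Q(x) log₂(Q(x)/P(x))

Computing term by term:
  Q(1)·log₂(Q(1)/P(1)) = 0.99·log₂(0.99/0.0119) = 6.31461
  Q(2)·log₂(Q(2)/P(2)) = 0.01·log₂(0.01/0.9881) = -0.06627

D_KL(Q||P) = 6.31461 - 0.06627 = 6.24834 ≈ 6.2483 bits

These are NOT equal (difference: 0.2235 bits). KL divergence is asymmetric: D_KL(P||Q) ≠ D_KL(Q||P) in general.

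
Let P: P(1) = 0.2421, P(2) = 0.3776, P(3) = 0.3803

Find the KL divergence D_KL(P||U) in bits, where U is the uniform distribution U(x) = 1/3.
0.0286 bits

U(i) = 1/3 for all i

D_KL(P||U) = Σ P(x) log₂(P(x) / (1/3))
           = Σ P(x) log₂(P(x)) + log₂(3)
           = log₂(3) - H(P)

H(P) = -Σ P(x) log₂(P(x)):
  -P(1)·log₂(P(1)) = -(0.2421)·log₂(0.2421) = 0.49542
  -P(2)·log₂(P(2)) = -(0.3776)·log₂(0.3776) = 0.53055
  -P(3)·log₂(P(3)) = -(0.3803)·log₂(0.3803) = 0.53044
H(P) = 0.49542 + 0.53055 + 0.53044 = 1.55641 bits

log₂(3) = 1.58496 bits

D_KL(P||U) = 1.58496 - 1.55641 = 0.02855 ≈ 0.0286 bits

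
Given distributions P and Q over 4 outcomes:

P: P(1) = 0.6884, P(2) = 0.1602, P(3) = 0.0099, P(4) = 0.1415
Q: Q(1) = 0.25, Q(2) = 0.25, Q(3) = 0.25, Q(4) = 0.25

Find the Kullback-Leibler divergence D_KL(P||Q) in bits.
0.7408 bits

D_KL(P||Q) = Σ P(x) log₂(P(x)/Q(x))

Computing term by term:
  P(1)·log₂(P(1)/Q(1)) = 0.6884·log₂(0.6884/0.25) = 1.00597
  P(2)·log₂(P(2)/Q(2)) = 0.1602·log₂(0.1602/0.25) = -0.10286
  P(3)·log₂(P(3)/Q(3)) = 0.0099·log₂(0.0099/0.25) = -0.04612
  P(4)·log₂(P(4)/Q(4)) = 0.1415·log₂(0.1415/0.25) = -0.11619

D_KL(P||Q) = 1.00597 - 0.10286 - 0.04612 - 0.11619 = 0.74080 ≈ 0.7408 bits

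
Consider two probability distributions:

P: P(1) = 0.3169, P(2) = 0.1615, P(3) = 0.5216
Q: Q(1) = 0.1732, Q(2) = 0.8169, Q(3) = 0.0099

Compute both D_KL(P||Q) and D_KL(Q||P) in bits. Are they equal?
D_KL(P||Q) = 2.8817 bits, D_KL(Q||P) = 1.7028 bits. No, they are not equal.

D_KL(P||Q) = Σ P(x) log₂(P(x)/Q(x))

Computing term by term:
  P(1)·log₂(P(1)/Q(1)) = 0.3169·log₂(0.3169/0.1732) = 0.27621
  P(2)·log₂(P(2)/Q(2)) = 0.1615·log₂(0.1615/0.8169) = -0.37769
  P(3)·log₂(P(3)/Q(3)) = 0.5216·log₂(0.5216/0.0099) = 2.98322

D_KL(P||Q) = 0.27621 - 0.37769 + 2.98322 = 2.88174 ≈ 2.8817 bits

D_KL(Q||P) = Σ Q(x) log₂(Q(x)/P(x))

Computing term by term:
  Q(1)·log₂(Q(1)/P(1)) = 0.1732·log₂(0.1732/0.3169) = -0.15096
  Q(2)·log₂(Q(2)/P(2)) = 0.8169·log₂(0.8169/0.1615) = 1.91042
  Q(3)·log₂(Q(3)/P(3)) = 0.0099·log₂(0.0099/0.5216) = -0.05662

D_KL(Q||P) = -0.15096 + 1.91042 - 0.05662 = 1.70284 ≈ 1.7028 bits

These are NOT equal (difference: 1.1789 bits). KL divergence is asymmetric: D_KL(P||Q) ≠ D_KL(Q||P) in general.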